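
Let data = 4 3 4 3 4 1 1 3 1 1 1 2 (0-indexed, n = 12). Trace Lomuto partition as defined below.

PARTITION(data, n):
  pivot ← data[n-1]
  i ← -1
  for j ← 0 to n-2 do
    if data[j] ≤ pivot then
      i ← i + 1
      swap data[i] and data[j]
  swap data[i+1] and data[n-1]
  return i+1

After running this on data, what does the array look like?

pivot=2, i=-1
j=0: 4>2, skip
j=1: 3>2, skip
j=2: 4>2, skip
j=3: 3>2, skip
j=4: 4>2, skip
j=5: 1≤2, i=0, swap(0,5) ⇒ 1 3 4 3 4 4 1 3 1 1 1 2
j=6: 1≤2, i=1, swap(1,6) ⇒ 1 1 4 3 4 4 3 3 1 1 1 2
j=7: 3>2, skip
j=8: 1≤2, i=2, swap(2,8) ⇒ 1 1 1 3 4 4 3 3 4 1 1 2
j=9: 1≤2, i=3, swap(3,9) ⇒ 1 1 1 1 4 4 3 3 4 3 1 2
j=10: 1≤2, i=4, swap(4,10) ⇒ 1 1 1 1 1 4 3 3 4 3 4 2
swap(5,11) ⇒ 1 1 1 1 1 2 3 3 4 3 4 4; return 5

1 1 1 1 1 2 3 3 4 3 4 4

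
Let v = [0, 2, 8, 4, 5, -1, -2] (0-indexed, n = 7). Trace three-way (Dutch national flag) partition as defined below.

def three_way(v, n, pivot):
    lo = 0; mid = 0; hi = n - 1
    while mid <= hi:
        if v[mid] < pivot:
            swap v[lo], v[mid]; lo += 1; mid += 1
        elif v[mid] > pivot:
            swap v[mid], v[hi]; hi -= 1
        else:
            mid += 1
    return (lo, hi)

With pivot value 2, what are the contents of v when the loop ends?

lo=0 mid=0 hi=6
0<2: swap(0,0), lo=1 mid=1 ⇒ [0, 2, 8, 4, 5, -1, -2]
2=2: mid=2
8>2: swap(2,6), hi=5 ⇒ [0, 2, -2, 4, 5, -1, 8]
-2<2: swap(1,2), lo=2 mid=3 ⇒ [0, -2, 2, 4, 5, -1, 8]
4>2: swap(3,5), hi=4 ⇒ [0, -2, 2, -1, 5, 4, 8]
-1<2: swap(2,3), lo=3 mid=4 ⇒ [0, -2, -1, 2, 5, 4, 8]
5>2: swap(4,4), hi=3 ⇒ [0, -2, -1, 2, 5, 4, 8]
done. lo=3 hi=3; v=[0, -2, -1, 2, 5, 4, 8]

[0, -2, -1, 2, 5, 4, 8]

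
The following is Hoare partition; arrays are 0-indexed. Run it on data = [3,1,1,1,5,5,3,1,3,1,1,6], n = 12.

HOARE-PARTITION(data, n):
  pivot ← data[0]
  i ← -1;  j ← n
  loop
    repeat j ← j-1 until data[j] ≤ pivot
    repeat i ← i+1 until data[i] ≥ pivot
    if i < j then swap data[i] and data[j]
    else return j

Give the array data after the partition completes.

[1,1,1,1,1,3,1,3,5,5,3,6]

pivot=3
j stops at 10 (1), i stops at 0 (3); swap ⇒ [1,1,1,1,5,5,3,1,3,1,3,6]
j stops at 9 (1), i stops at 4 (5); swap ⇒ [1,1,1,1,1,5,3,1,3,5,3,6]
j stops at 8 (3), i stops at 5 (5); swap ⇒ [1,1,1,1,1,3,3,1,5,5,3,6]
j stops at 7 (1), i stops at 6 (3); swap ⇒ [1,1,1,1,1,3,1,3,5,5,3,6]
j stops at 6, i stops at 7; i≥j ⇒ return 6. data=[1,1,1,1,1,3,1,3,5,5,3,6]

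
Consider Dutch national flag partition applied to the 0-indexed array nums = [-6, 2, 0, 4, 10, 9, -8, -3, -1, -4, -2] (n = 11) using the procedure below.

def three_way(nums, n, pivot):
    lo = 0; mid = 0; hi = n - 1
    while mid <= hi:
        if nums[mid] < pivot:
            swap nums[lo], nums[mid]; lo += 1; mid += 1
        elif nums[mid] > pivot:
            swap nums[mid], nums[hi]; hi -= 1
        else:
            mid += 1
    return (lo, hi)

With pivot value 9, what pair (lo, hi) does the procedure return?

(9, 9)

pivot = 9; lo=0, mid=0, hi=10
nums[mid]=-6<9: swap nums[0],nums[0]; lo=1,mid=1 → [-6, 2, 0, 4, 10, 9, -8, -3, -1, -4, -2]
nums[mid]=2<9: swap nums[1],nums[1]; lo=2,mid=2 → [-6, 2, 0, 4, 10, 9, -8, -3, -1, -4, -2]
nums[mid]=0<9: swap nums[2],nums[2]; lo=3,mid=3 → [-6, 2, 0, 4, 10, 9, -8, -3, -1, -4, -2]
nums[mid]=4<9: swap nums[3],nums[3]; lo=4,mid=4 → [-6, 2, 0, 4, 10, 9, -8, -3, -1, -4, -2]
nums[mid]=10>9: swap nums[4],nums[10]; hi=9 → [-6, 2, 0, 4, -2, 9, -8, -3, -1, -4, 10]
nums[mid]=-2<9: swap nums[4],nums[4]; lo=5,mid=5 → [-6, 2, 0, 4, -2, 9, -8, -3, -1, -4, 10]
nums[mid]=9=9: mid=6
nums[mid]=-8<9: swap nums[5],nums[6]; lo=6,mid=7 → [-6, 2, 0, 4, -2, -8, 9, -3, -1, -4, 10]
nums[mid]=-3<9: swap nums[6],nums[7]; lo=7,mid=8 → [-6, 2, 0, 4, -2, -8, -3, 9, -1, -4, 10]
nums[mid]=-1<9: swap nums[7],nums[8]; lo=8,mid=9 → [-6, 2, 0, 4, -2, -8, -3, -1, 9, -4, 10]
nums[mid]=-4<9: swap nums[8],nums[9]; lo=9,mid=10 → [-6, 2, 0, 4, -2, -8, -3, -1, -4, 9, 10]
end: lo=9, hi=9; nums = [-6, 2, 0, 4, -2, -8, -3, -1, -4, 9, 10]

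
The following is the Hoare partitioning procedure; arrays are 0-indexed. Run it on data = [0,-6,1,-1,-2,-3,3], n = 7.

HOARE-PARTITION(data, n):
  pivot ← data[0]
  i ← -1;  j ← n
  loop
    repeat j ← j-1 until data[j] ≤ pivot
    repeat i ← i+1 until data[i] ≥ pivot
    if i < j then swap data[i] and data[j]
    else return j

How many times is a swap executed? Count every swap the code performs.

pivot = data[0] = 0; i = -1, j = 7
j→5 (data[5]=-3≤0), i→0 (data[0]=0≥0); i<j, swap → [-3,-6,1,-1,-2,0,3]
j→4 (data[4]=-2≤0), i→2 (data[2]=1≥0); i<j, swap → [-3,-6,-2,-1,1,0,3]
j→3, i→4; i≥j, return j=3. data = [-3,-6,-2,-1,1,0,3]

2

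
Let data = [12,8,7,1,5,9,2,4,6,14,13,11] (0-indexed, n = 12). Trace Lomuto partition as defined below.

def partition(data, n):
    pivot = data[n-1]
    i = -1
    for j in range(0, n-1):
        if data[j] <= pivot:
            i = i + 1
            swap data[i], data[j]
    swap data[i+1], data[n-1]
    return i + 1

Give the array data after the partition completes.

pivot=11, i=-1
j=0: 12>11, skip
j=1: 8≤11, i=0, swap(0,1) ⇒ [8,12,7,1,5,9,2,4,6,14,13,11]
j=2: 7≤11, i=1, swap(1,2) ⇒ [8,7,12,1,5,9,2,4,6,14,13,11]
j=3: 1≤11, i=2, swap(2,3) ⇒ [8,7,1,12,5,9,2,4,6,14,13,11]
j=4: 5≤11, i=3, swap(3,4) ⇒ [8,7,1,5,12,9,2,4,6,14,13,11]
j=5: 9≤11, i=4, swap(4,5) ⇒ [8,7,1,5,9,12,2,4,6,14,13,11]
j=6: 2≤11, i=5, swap(5,6) ⇒ [8,7,1,5,9,2,12,4,6,14,13,11]
j=7: 4≤11, i=6, swap(6,7) ⇒ [8,7,1,5,9,2,4,12,6,14,13,11]
j=8: 6≤11, i=7, swap(7,8) ⇒ [8,7,1,5,9,2,4,6,12,14,13,11]
j=9: 14>11, skip
j=10: 13>11, skip
swap(8,11) ⇒ [8,7,1,5,9,2,4,6,11,14,13,12]; return 8

[8,7,1,5,9,2,4,6,11,14,13,12]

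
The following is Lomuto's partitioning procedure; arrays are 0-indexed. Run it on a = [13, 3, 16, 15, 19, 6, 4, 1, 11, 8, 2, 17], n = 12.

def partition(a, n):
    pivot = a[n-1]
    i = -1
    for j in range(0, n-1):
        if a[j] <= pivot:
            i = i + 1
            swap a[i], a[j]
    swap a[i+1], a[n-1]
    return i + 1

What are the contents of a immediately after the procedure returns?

pivot = a[11] = 17; i = -1
j=0: a[0]=13 ≤ 17 → i=0, swap a[0],a[0] (no change) → [13, 3, 16, 15, 19, 6, 4, 1, 11, 8, 2, 17]
j=1: a[1]=3 ≤ 17 → i=1, swap a[1],a[1] (no change) → [13, 3, 16, 15, 19, 6, 4, 1, 11, 8, 2, 17]
j=2: a[2]=16 ≤ 17 → i=2, swap a[2],a[2] (no change) → [13, 3, 16, 15, 19, 6, 4, 1, 11, 8, 2, 17]
j=3: a[3]=15 ≤ 17 → i=3, swap a[3],a[3] (no change) → [13, 3, 16, 15, 19, 6, 4, 1, 11, 8, 2, 17]
j=4: a[4]=19 > 17 → no swap
j=5: a[5]=6 ≤ 17 → i=4, swap a[4],a[5] → [13, 3, 16, 15, 6, 19, 4, 1, 11, 8, 2, 17]
j=6: a[6]=4 ≤ 17 → i=5, swap a[5],a[6] → [13, 3, 16, 15, 6, 4, 19, 1, 11, 8, 2, 17]
j=7: a[7]=1 ≤ 17 → i=6, swap a[6],a[7] → [13, 3, 16, 15, 6, 4, 1, 19, 11, 8, 2, 17]
j=8: a[8]=11 ≤ 17 → i=7, swap a[7],a[8] → [13, 3, 16, 15, 6, 4, 1, 11, 19, 8, 2, 17]
j=9: a[9]=8 ≤ 17 → i=8, swap a[8],a[9] → [13, 3, 16, 15, 6, 4, 1, 11, 8, 19, 2, 17]
j=10: a[10]=2 ≤ 17 → i=9, swap a[9],a[10] → [13, 3, 16, 15, 6, 4, 1, 11, 8, 2, 19, 17]
final swap a[10],a[11] → [13, 3, 16, 15, 6, 4, 1, 11, 8, 2, 17, 19]; return 10

[13, 3, 16, 15, 6, 4, 1, 11, 8, 2, 17, 19]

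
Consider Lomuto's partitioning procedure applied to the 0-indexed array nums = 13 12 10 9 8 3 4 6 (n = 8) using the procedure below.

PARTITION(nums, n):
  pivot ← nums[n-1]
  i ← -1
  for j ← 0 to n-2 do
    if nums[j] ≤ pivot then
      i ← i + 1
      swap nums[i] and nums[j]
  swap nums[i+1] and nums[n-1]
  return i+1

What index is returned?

pivot = nums[7] = 6; i = -1
j=0: nums[0]=13 > 6 → no swap
j=1: nums[1]=12 > 6 → no swap
j=2: nums[2]=10 > 6 → no swap
j=3: nums[3]=9 > 6 → no swap
j=4: nums[4]=8 > 6 → no swap
j=5: nums[5]=3 ≤ 6 → i=0, swap nums[0],nums[5] → 3 12 10 9 8 13 4 6
j=6: nums[6]=4 ≤ 6 → i=1, swap nums[1],nums[6] → 3 4 10 9 8 13 12 6
final swap nums[2],nums[7] → 3 4 6 9 8 13 12 10; return 2

2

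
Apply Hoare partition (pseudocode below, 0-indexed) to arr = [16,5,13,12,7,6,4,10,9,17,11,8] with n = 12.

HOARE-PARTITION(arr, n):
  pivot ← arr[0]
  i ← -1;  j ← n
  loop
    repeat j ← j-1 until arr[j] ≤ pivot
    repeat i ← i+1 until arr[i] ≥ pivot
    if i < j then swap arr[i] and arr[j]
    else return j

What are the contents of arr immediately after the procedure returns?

[8,5,13,12,7,6,4,10,9,11,17,16]

pivot = arr[0] = 16; i = -1, j = 12
j→11 (arr[11]=8≤16), i→0 (arr[0]=16≥16); i<j, swap → [8,5,13,12,7,6,4,10,9,17,11,16]
j→10 (arr[10]=11≤16), i→9 (arr[9]=17≥16); i<j, swap → [8,5,13,12,7,6,4,10,9,11,17,16]
j→9, i→10; i≥j, return j=9. arr = [8,5,13,12,7,6,4,10,9,11,17,16]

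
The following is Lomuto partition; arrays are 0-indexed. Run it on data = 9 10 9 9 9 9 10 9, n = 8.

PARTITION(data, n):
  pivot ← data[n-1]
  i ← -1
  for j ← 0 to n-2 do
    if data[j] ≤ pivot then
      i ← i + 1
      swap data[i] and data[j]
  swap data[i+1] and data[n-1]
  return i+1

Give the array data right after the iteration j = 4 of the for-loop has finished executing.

pivot = data[7] = 9; i = -1
j=0: data[0]=9 ≤ 9 → i=0, swap data[0],data[0] (no change) → 9 10 9 9 9 9 10 9
j=1: data[1]=10 > 9 → no swap
j=2: data[2]=9 ≤ 9 → i=1, swap data[1],data[2] → 9 9 10 9 9 9 10 9
j=3: data[3]=9 ≤ 9 → i=2, swap data[2],data[3] → 9 9 9 10 9 9 10 9
j=4: data[4]=9 ≤ 9 → i=3, swap data[3],data[4] → 9 9 9 9 10 9 10 9
(after j=4) data = 9 9 9 9 10 9 10 9

9 9 9 9 10 9 10 9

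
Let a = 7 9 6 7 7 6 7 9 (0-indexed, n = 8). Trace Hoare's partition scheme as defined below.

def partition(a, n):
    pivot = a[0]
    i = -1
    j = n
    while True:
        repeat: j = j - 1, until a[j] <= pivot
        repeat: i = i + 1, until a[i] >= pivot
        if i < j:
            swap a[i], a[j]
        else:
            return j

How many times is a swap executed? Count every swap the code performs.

3

pivot=7
j stops at 6 (7), i stops at 0 (7); swap ⇒ 7 9 6 7 7 6 7 9
j stops at 5 (6), i stops at 1 (9); swap ⇒ 7 6 6 7 7 9 7 9
j stops at 4 (7), i stops at 3 (7); swap ⇒ 7 6 6 7 7 9 7 9
j stops at 3, i stops at 4; i≥j ⇒ return 3. a=7 6 6 7 7 9 7 9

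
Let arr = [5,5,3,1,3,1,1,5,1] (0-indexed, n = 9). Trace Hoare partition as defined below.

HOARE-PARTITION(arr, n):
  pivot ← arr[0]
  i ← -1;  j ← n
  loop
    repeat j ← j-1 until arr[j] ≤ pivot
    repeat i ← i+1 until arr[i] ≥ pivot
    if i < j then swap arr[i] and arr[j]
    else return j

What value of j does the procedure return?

6

pivot = arr[0] = 5; i = -1, j = 9
j→8 (arr[8]=1≤5), i→0 (arr[0]=5≥5); i<j, swap → [1,5,3,1,3,1,1,5,5]
j→7 (arr[7]=5≤5), i→1 (arr[1]=5≥5); i<j, swap → [1,5,3,1,3,1,1,5,5]
j→6, i→7; i≥j, return j=6. arr = [1,5,3,1,3,1,1,5,5]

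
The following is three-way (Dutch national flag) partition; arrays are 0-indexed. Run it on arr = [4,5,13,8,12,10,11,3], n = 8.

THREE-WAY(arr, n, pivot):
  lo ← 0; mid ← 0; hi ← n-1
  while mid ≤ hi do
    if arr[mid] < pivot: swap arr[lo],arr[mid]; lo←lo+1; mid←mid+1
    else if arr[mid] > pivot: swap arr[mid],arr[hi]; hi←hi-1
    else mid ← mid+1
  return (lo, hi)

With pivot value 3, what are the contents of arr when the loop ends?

lo=0 mid=0 hi=7
4>3: swap(0,7), hi=6 ⇒ [3,5,13,8,12,10,11,4]
3=3: mid=1
5>3: swap(1,6), hi=5 ⇒ [3,11,13,8,12,10,5,4]
11>3: swap(1,5), hi=4 ⇒ [3,10,13,8,12,11,5,4]
10>3: swap(1,4), hi=3 ⇒ [3,12,13,8,10,11,5,4]
12>3: swap(1,3), hi=2 ⇒ [3,8,13,12,10,11,5,4]
8>3: swap(1,2), hi=1 ⇒ [3,13,8,12,10,11,5,4]
13>3: swap(1,1), hi=0 ⇒ [3,13,8,12,10,11,5,4]
done. lo=0 hi=0; arr=[3,13,8,12,10,11,5,4]

[3,13,8,12,10,11,5,4]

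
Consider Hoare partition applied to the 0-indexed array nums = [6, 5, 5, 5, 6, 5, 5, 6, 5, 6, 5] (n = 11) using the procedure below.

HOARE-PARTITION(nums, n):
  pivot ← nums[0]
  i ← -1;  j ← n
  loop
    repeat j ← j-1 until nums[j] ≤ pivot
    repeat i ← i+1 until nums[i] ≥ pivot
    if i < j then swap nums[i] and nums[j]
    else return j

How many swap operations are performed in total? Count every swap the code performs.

pivot = nums[0] = 6; i = -1, j = 11
j→10 (nums[10]=5≤6), i→0 (nums[0]=6≥6); i<j, swap → [5, 5, 5, 5, 6, 5, 5, 6, 5, 6, 6]
j→9 (nums[9]=6≤6), i→4 (nums[4]=6≥6); i<j, swap → [5, 5, 5, 5, 6, 5, 5, 6, 5, 6, 6]
j→8 (nums[8]=5≤6), i→7 (nums[7]=6≥6); i<j, swap → [5, 5, 5, 5, 6, 5, 5, 5, 6, 6, 6]
j→7, i→8; i≥j, return j=7. nums = [5, 5, 5, 5, 6, 5, 5, 5, 6, 6, 6]

3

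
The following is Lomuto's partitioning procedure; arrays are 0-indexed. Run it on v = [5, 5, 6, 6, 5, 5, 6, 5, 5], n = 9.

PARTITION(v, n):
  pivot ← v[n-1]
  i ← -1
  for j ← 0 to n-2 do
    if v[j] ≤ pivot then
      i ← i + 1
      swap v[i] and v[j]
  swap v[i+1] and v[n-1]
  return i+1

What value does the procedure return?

pivot = v[8] = 5; i = -1
j=0: v[0]=5 ≤ 5 → i=0, swap v[0],v[0] (no change) → [5, 5, 6, 6, 5, 5, 6, 5, 5]
j=1: v[1]=5 ≤ 5 → i=1, swap v[1],v[1] (no change) → [5, 5, 6, 6, 5, 5, 6, 5, 5]
j=2: v[2]=6 > 5 → no swap
j=3: v[3]=6 > 5 → no swap
j=4: v[4]=5 ≤ 5 → i=2, swap v[2],v[4] → [5, 5, 5, 6, 6, 5, 6, 5, 5]
j=5: v[5]=5 ≤ 5 → i=3, swap v[3],v[5] → [5, 5, 5, 5, 6, 6, 6, 5, 5]
j=6: v[6]=6 > 5 → no swap
j=7: v[7]=5 ≤ 5 → i=4, swap v[4],v[7] → [5, 5, 5, 5, 5, 6, 6, 6, 5]
final swap v[5],v[8] → [5, 5, 5, 5, 5, 5, 6, 6, 6]; return 5

5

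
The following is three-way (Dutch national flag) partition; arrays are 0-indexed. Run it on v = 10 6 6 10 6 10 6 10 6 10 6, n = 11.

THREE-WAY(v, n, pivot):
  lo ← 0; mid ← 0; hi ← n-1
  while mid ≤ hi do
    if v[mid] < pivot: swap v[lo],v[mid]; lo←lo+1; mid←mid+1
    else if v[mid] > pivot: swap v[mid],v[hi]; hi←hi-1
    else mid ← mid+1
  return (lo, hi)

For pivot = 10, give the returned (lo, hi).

(6, 10)

lo=0 mid=0 hi=10
10=10: mid=1
6<10: swap(0,1), lo=1 mid=2 ⇒ 6 10 6 10 6 10 6 10 6 10 6
6<10: swap(1,2), lo=2 mid=3 ⇒ 6 6 10 10 6 10 6 10 6 10 6
10=10: mid=4
6<10: swap(2,4), lo=3 mid=5 ⇒ 6 6 6 10 10 10 6 10 6 10 6
10=10: mid=6
6<10: swap(3,6), lo=4 mid=7 ⇒ 6 6 6 6 10 10 10 10 6 10 6
10=10: mid=8
6<10: swap(4,8), lo=5 mid=9 ⇒ 6 6 6 6 6 10 10 10 10 10 6
10=10: mid=10
6<10: swap(5,10), lo=6 mid=11 ⇒ 6 6 6 6 6 6 10 10 10 10 10
done. lo=6 hi=10; v=6 6 6 6 6 6 10 10 10 10 10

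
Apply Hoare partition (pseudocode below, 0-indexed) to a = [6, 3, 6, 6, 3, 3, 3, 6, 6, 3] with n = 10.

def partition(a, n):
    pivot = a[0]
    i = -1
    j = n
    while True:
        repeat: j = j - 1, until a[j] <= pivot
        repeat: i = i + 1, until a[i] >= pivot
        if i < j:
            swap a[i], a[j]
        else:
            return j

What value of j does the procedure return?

6

pivot = a[0] = 6; i = -1, j = 10
j→9 (a[9]=3≤6), i→0 (a[0]=6≥6); i<j, swap → [3, 3, 6, 6, 3, 3, 3, 6, 6, 6]
j→8 (a[8]=6≤6), i→2 (a[2]=6≥6); i<j, swap → [3, 3, 6, 6, 3, 3, 3, 6, 6, 6]
j→7 (a[7]=6≤6), i→3 (a[3]=6≥6); i<j, swap → [3, 3, 6, 6, 3, 3, 3, 6, 6, 6]
j→6, i→7; i≥j, return j=6. a = [3, 3, 6, 6, 3, 3, 3, 6, 6, 6]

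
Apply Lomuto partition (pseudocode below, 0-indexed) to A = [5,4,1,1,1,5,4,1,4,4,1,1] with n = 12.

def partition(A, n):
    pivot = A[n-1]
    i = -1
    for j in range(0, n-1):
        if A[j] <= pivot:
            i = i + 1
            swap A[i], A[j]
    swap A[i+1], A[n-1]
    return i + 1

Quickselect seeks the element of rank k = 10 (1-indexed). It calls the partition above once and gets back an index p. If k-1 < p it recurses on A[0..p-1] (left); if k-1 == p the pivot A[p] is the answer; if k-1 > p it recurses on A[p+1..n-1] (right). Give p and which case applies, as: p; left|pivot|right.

5; right

pivot = A[11] = 1; i = -1
j=0: A[0]=5 > 1 → no swap
j=1: A[1]=4 > 1 → no swap
j=2: A[2]=1 ≤ 1 → i=0, swap A[0],A[2] → [1,4,5,1,1,5,4,1,4,4,1,1]
j=3: A[3]=1 ≤ 1 → i=1, swap A[1],A[3] → [1,1,5,4,1,5,4,1,4,4,1,1]
j=4: A[4]=1 ≤ 1 → i=2, swap A[2],A[4] → [1,1,1,4,5,5,4,1,4,4,1,1]
j=5: A[5]=5 > 1 → no swap
j=6: A[6]=4 > 1 → no swap
j=7: A[7]=1 ≤ 1 → i=3, swap A[3],A[7] → [1,1,1,1,5,5,4,4,4,4,1,1]
j=8: A[8]=4 > 1 → no swap
j=9: A[9]=4 > 1 → no swap
j=10: A[10]=1 ≤ 1 → i=4, swap A[4],A[10] → [1,1,1,1,1,5,4,4,4,4,5,1]
final swap A[5],A[11] → [1,1,1,1,1,1,4,4,4,4,5,5]; return 5
p = 5; k-1 = 9 > 5 ⇒ right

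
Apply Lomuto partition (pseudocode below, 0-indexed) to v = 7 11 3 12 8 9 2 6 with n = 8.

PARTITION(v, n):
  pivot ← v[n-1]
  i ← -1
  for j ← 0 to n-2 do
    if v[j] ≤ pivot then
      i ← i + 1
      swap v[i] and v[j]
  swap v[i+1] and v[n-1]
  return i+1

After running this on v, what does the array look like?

3 2 6 12 8 9 11 7

pivot=6, i=-1
j=0: 7>6, skip
j=1: 11>6, skip
j=2: 3≤6, i=0, swap(0,2) ⇒ 3 11 7 12 8 9 2 6
j=3: 12>6, skip
j=4: 8>6, skip
j=5: 9>6, skip
j=6: 2≤6, i=1, swap(1,6) ⇒ 3 2 7 12 8 9 11 6
swap(2,7) ⇒ 3 2 6 12 8 9 11 7; return 2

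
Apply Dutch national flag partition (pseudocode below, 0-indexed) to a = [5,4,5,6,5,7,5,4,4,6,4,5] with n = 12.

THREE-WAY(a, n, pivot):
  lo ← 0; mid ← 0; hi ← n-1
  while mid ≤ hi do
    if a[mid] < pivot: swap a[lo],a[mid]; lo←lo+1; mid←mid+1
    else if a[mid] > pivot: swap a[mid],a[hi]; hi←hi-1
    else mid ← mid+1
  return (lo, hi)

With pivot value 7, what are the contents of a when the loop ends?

[5,4,5,6,5,5,4,4,6,4,5,7]

pivot = 7; lo=0, mid=0, hi=11
a[mid]=5<7: swap a[0],a[0]; lo=1,mid=1 → [5,4,5,6,5,7,5,4,4,6,4,5]
a[mid]=4<7: swap a[1],a[1]; lo=2,mid=2 → [5,4,5,6,5,7,5,4,4,6,4,5]
a[mid]=5<7: swap a[2],a[2]; lo=3,mid=3 → [5,4,5,6,5,7,5,4,4,6,4,5]
a[mid]=6<7: swap a[3],a[3]; lo=4,mid=4 → [5,4,5,6,5,7,5,4,4,6,4,5]
a[mid]=5<7: swap a[4],a[4]; lo=5,mid=5 → [5,4,5,6,5,7,5,4,4,6,4,5]
a[mid]=7=7: mid=6
a[mid]=5<7: swap a[5],a[6]; lo=6,mid=7 → [5,4,5,6,5,5,7,4,4,6,4,5]
a[mid]=4<7: swap a[6],a[7]; lo=7,mid=8 → [5,4,5,6,5,5,4,7,4,6,4,5]
a[mid]=4<7: swap a[7],a[8]; lo=8,mid=9 → [5,4,5,6,5,5,4,4,7,6,4,5]
a[mid]=6<7: swap a[8],a[9]; lo=9,mid=10 → [5,4,5,6,5,5,4,4,6,7,4,5]
a[mid]=4<7: swap a[9],a[10]; lo=10,mid=11 → [5,4,5,6,5,5,4,4,6,4,7,5]
a[mid]=5<7: swap a[10],a[11]; lo=11,mid=12 → [5,4,5,6,5,5,4,4,6,4,5,7]
end: lo=11, hi=11; a = [5,4,5,6,5,5,4,4,6,4,5,7]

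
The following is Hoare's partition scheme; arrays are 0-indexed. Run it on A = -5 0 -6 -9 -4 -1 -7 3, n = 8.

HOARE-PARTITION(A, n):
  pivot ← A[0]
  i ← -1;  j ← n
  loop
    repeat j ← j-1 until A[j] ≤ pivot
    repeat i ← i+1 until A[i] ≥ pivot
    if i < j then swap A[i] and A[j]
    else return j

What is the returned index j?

2

pivot=-5
j stops at 6 (-7), i stops at 0 (-5); swap ⇒ -7 0 -6 -9 -4 -1 -5 3
j stops at 3 (-9), i stops at 1 (0); swap ⇒ -7 -9 -6 0 -4 -1 -5 3
j stops at 2, i stops at 3; i≥j ⇒ return 2. A=-7 -9 -6 0 -4 -1 -5 3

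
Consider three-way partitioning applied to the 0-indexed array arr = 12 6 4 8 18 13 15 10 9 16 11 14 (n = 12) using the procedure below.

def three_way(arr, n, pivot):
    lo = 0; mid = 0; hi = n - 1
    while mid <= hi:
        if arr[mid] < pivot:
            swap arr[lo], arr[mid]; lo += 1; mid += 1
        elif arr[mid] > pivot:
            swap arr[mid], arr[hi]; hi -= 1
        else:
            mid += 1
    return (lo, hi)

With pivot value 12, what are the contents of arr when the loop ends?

lo=0 mid=0 hi=11
12=12: mid=1
6<12: swap(0,1), lo=1 mid=2 ⇒ 6 12 4 8 18 13 15 10 9 16 11 14
4<12: swap(1,2), lo=2 mid=3 ⇒ 6 4 12 8 18 13 15 10 9 16 11 14
8<12: swap(2,3), lo=3 mid=4 ⇒ 6 4 8 12 18 13 15 10 9 16 11 14
18>12: swap(4,11), hi=10 ⇒ 6 4 8 12 14 13 15 10 9 16 11 18
14>12: swap(4,10), hi=9 ⇒ 6 4 8 12 11 13 15 10 9 16 14 18
11<12: swap(3,4), lo=4 mid=5 ⇒ 6 4 8 11 12 13 15 10 9 16 14 18
13>12: swap(5,9), hi=8 ⇒ 6 4 8 11 12 16 15 10 9 13 14 18
16>12: swap(5,8), hi=7 ⇒ 6 4 8 11 12 9 15 10 16 13 14 18
9<12: swap(4,5), lo=5 mid=6 ⇒ 6 4 8 11 9 12 15 10 16 13 14 18
15>12: swap(6,7), hi=6 ⇒ 6 4 8 11 9 12 10 15 16 13 14 18
10<12: swap(5,6), lo=6 mid=7 ⇒ 6 4 8 11 9 10 12 15 16 13 14 18
done. lo=6 hi=6; arr=6 4 8 11 9 10 12 15 16 13 14 18

6 4 8 11 9 10 12 15 16 13 14 18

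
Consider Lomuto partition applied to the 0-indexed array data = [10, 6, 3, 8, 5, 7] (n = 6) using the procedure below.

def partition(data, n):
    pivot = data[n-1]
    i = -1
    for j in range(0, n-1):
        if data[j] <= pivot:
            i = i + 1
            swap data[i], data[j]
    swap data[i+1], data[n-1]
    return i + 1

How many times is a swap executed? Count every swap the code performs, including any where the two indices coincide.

pivot = data[5] = 7; i = -1
j=0: data[0]=10 > 7 → no swap
j=1: data[1]=6 ≤ 7 → i=0, swap data[0],data[1] → [6, 10, 3, 8, 5, 7]
j=2: data[2]=3 ≤ 7 → i=1, swap data[1],data[2] → [6, 3, 10, 8, 5, 7]
j=3: data[3]=8 > 7 → no swap
j=4: data[4]=5 ≤ 7 → i=2, swap data[2],data[4] → [6, 3, 5, 8, 10, 7]
final swap data[3],data[5] → [6, 3, 5, 7, 10, 8]; return 3

4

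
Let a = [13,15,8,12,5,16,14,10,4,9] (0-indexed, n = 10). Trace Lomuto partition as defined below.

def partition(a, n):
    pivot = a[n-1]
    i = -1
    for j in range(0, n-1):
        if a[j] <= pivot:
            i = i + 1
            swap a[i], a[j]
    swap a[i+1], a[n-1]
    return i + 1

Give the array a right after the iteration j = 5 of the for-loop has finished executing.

pivot=9, i=-1
j=0: 13>9, skip
j=1: 15>9, skip
j=2: 8≤9, i=0, swap(0,2) ⇒ [8,15,13,12,5,16,14,10,4,9]
j=3: 12>9, skip
j=4: 5≤9, i=1, swap(1,4) ⇒ [8,5,13,12,15,16,14,10,4,9]
j=5: 16>9, skip
(after j=5) a = [8,5,13,12,15,16,14,10,4,9]

[8,5,13,12,15,16,14,10,4,9]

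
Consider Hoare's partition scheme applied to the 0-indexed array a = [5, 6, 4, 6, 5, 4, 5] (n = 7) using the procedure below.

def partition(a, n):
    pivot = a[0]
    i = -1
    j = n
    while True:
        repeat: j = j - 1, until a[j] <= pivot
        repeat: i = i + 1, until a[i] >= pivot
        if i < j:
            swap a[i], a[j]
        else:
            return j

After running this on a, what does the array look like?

[5, 4, 4, 5, 6, 6, 5]

pivot=5
j stops at 6 (5), i stops at 0 (5); swap ⇒ [5, 6, 4, 6, 5, 4, 5]
j stops at 5 (4), i stops at 1 (6); swap ⇒ [5, 4, 4, 6, 5, 6, 5]
j stops at 4 (5), i stops at 3 (6); swap ⇒ [5, 4, 4, 5, 6, 6, 5]
j stops at 3, i stops at 4; i≥j ⇒ return 3. a=[5, 4, 4, 5, 6, 6, 5]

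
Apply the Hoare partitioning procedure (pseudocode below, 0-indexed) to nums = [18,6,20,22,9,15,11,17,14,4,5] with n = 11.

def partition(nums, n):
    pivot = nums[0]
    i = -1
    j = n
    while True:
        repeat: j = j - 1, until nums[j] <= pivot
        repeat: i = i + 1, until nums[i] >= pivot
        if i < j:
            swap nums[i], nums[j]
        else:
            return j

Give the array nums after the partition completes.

pivot = nums[0] = 18; i = -1, j = 11
j→10 (nums[10]=5≤18), i→0 (nums[0]=18≥18); i<j, swap → [5,6,20,22,9,15,11,17,14,4,18]
j→9 (nums[9]=4≤18), i→2 (nums[2]=20≥18); i<j, swap → [5,6,4,22,9,15,11,17,14,20,18]
j→8 (nums[8]=14≤18), i→3 (nums[3]=22≥18); i<j, swap → [5,6,4,14,9,15,11,17,22,20,18]
j→7, i→8; i≥j, return j=7. nums = [5,6,4,14,9,15,11,17,22,20,18]

[5,6,4,14,9,15,11,17,22,20,18]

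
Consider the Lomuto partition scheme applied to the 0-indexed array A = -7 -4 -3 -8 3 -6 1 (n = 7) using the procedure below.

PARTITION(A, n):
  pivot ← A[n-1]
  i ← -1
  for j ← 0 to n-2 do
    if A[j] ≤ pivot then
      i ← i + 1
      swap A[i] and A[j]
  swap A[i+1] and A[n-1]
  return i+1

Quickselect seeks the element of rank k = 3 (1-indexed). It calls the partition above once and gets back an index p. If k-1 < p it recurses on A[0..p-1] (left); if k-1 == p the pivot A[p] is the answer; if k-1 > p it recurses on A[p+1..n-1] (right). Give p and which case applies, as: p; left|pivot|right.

5; left

pivot = A[6] = 1; i = -1
j=0: A[0]=-7 ≤ 1 → i=0, swap A[0],A[0] (no change) → -7 -4 -3 -8 3 -6 1
j=1: A[1]=-4 ≤ 1 → i=1, swap A[1],A[1] (no change) → -7 -4 -3 -8 3 -6 1
j=2: A[2]=-3 ≤ 1 → i=2, swap A[2],A[2] (no change) → -7 -4 -3 -8 3 -6 1
j=3: A[3]=-8 ≤ 1 → i=3, swap A[3],A[3] (no change) → -7 -4 -3 -8 3 -6 1
j=4: A[4]=3 > 1 → no swap
j=5: A[5]=-6 ≤ 1 → i=4, swap A[4],A[5] → -7 -4 -3 -8 -6 3 1
final swap A[5],A[6] → -7 -4 -3 -8 -6 1 3; return 5
p = 5; k-1 = 2 < 5 ⇒ left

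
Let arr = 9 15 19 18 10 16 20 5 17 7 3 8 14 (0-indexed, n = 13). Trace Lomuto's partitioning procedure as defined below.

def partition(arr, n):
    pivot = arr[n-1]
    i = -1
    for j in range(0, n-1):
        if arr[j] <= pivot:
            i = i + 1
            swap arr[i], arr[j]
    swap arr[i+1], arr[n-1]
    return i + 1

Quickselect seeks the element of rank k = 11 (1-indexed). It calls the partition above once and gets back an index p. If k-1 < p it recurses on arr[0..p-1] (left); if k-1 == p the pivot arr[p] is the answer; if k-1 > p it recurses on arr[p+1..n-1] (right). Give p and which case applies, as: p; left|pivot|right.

6; right

pivot = arr[12] = 14; i = -1
j=0: arr[0]=9 ≤ 14 → i=0, swap arr[0],arr[0] (no change) → 9 15 19 18 10 16 20 5 17 7 3 8 14
j=1: arr[1]=15 > 14 → no swap
j=2: arr[2]=19 > 14 → no swap
j=3: arr[3]=18 > 14 → no swap
j=4: arr[4]=10 ≤ 14 → i=1, swap arr[1],arr[4] → 9 10 19 18 15 16 20 5 17 7 3 8 14
j=5: arr[5]=16 > 14 → no swap
j=6: arr[6]=20 > 14 → no swap
j=7: arr[7]=5 ≤ 14 → i=2, swap arr[2],arr[7] → 9 10 5 18 15 16 20 19 17 7 3 8 14
j=8: arr[8]=17 > 14 → no swap
j=9: arr[9]=7 ≤ 14 → i=3, swap arr[3],arr[9] → 9 10 5 7 15 16 20 19 17 18 3 8 14
j=10: arr[10]=3 ≤ 14 → i=4, swap arr[4],arr[10] → 9 10 5 7 3 16 20 19 17 18 15 8 14
j=11: arr[11]=8 ≤ 14 → i=5, swap arr[5],arr[11] → 9 10 5 7 3 8 20 19 17 18 15 16 14
final swap arr[6],arr[12] → 9 10 5 7 3 8 14 19 17 18 15 16 20; return 6
p = 6; k-1 = 10 > 6 ⇒ right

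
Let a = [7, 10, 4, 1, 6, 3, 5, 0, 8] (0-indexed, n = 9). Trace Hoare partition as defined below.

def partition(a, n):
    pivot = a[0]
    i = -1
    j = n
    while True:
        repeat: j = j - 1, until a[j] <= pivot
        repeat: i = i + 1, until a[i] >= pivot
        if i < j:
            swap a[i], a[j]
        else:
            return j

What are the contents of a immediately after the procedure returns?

[0, 5, 4, 1, 6, 3, 10, 7, 8]

pivot = a[0] = 7; i = -1, j = 9
j→7 (a[7]=0≤7), i→0 (a[0]=7≥7); i<j, swap → [0, 10, 4, 1, 6, 3, 5, 7, 8]
j→6 (a[6]=5≤7), i→1 (a[1]=10≥7); i<j, swap → [0, 5, 4, 1, 6, 3, 10, 7, 8]
j→5, i→6; i≥j, return j=5. a = [0, 5, 4, 1, 6, 3, 10, 7, 8]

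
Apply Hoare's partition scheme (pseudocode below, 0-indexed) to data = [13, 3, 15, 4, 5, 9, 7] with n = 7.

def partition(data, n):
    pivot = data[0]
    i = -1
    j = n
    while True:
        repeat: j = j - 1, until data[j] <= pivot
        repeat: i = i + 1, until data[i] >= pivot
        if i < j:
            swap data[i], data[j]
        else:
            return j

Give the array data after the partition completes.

pivot = data[0] = 13; i = -1, j = 7
j→6 (data[6]=7≤13), i→0 (data[0]=13≥13); i<j, swap → [7, 3, 15, 4, 5, 9, 13]
j→5 (data[5]=9≤13), i→2 (data[2]=15≥13); i<j, swap → [7, 3, 9, 4, 5, 15, 13]
j→4, i→5; i≥j, return j=4. data = [7, 3, 9, 4, 5, 15, 13]

[7, 3, 9, 4, 5, 15, 13]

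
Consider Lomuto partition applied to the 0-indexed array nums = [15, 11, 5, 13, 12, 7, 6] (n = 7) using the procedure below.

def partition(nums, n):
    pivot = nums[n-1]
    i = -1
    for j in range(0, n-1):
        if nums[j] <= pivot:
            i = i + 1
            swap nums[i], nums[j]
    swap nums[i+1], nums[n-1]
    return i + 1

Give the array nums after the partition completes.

pivot = nums[6] = 6; i = -1
j=0: nums[0]=15 > 6 → no swap
j=1: nums[1]=11 > 6 → no swap
j=2: nums[2]=5 ≤ 6 → i=0, swap nums[0],nums[2] → [5, 11, 15, 13, 12, 7, 6]
j=3: nums[3]=13 > 6 → no swap
j=4: nums[4]=12 > 6 → no swap
j=5: nums[5]=7 > 6 → no swap
final swap nums[1],nums[6] → [5, 6, 15, 13, 12, 7, 11]; return 1

[5, 6, 15, 13, 12, 7, 11]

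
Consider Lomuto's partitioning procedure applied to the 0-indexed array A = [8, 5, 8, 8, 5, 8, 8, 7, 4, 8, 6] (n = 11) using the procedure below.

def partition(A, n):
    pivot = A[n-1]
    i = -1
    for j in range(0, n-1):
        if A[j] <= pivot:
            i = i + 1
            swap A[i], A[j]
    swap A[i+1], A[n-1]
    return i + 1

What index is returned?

3

pivot = A[10] = 6; i = -1
j=0: A[0]=8 > 6 → no swap
j=1: A[1]=5 ≤ 6 → i=0, swap A[0],A[1] → [5, 8, 8, 8, 5, 8, 8, 7, 4, 8, 6]
j=2: A[2]=8 > 6 → no swap
j=3: A[3]=8 > 6 → no swap
j=4: A[4]=5 ≤ 6 → i=1, swap A[1],A[4] → [5, 5, 8, 8, 8, 8, 8, 7, 4, 8, 6]
j=5: A[5]=8 > 6 → no swap
j=6: A[6]=8 > 6 → no swap
j=7: A[7]=7 > 6 → no swap
j=8: A[8]=4 ≤ 6 → i=2, swap A[2],A[8] → [5, 5, 4, 8, 8, 8, 8, 7, 8, 8, 6]
j=9: A[9]=8 > 6 → no swap
final swap A[3],A[10] → [5, 5, 4, 6, 8, 8, 8, 7, 8, 8, 8]; return 3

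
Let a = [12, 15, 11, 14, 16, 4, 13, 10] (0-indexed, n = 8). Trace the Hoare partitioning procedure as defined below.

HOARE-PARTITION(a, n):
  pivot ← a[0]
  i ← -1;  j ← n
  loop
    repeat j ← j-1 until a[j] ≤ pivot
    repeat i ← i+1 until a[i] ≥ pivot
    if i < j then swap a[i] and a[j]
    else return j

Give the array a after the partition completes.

pivot = a[0] = 12; i = -1, j = 8
j→7 (a[7]=10≤12), i→0 (a[0]=12≥12); i<j, swap → [10, 15, 11, 14, 16, 4, 13, 12]
j→5 (a[5]=4≤12), i→1 (a[1]=15≥12); i<j, swap → [10, 4, 11, 14, 16, 15, 13, 12]
j→2, i→3; i≥j, return j=2. a = [10, 4, 11, 14, 16, 15, 13, 12]

[10, 4, 11, 14, 16, 15, 13, 12]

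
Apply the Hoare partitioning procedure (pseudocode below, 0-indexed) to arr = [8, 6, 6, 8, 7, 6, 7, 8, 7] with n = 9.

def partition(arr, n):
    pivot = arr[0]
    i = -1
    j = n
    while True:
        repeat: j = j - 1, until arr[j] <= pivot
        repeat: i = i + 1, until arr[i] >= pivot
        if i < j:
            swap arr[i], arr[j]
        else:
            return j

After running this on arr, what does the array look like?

[7, 6, 6, 8, 7, 6, 7, 8, 8]

pivot=8
j stops at 8 (7), i stops at 0 (8); swap ⇒ [7, 6, 6, 8, 7, 6, 7, 8, 8]
j stops at 7 (8), i stops at 3 (8); swap ⇒ [7, 6, 6, 8, 7, 6, 7, 8, 8]
j stops at 6, i stops at 7; i≥j ⇒ return 6. arr=[7, 6, 6, 8, 7, 6, 7, 8, 8]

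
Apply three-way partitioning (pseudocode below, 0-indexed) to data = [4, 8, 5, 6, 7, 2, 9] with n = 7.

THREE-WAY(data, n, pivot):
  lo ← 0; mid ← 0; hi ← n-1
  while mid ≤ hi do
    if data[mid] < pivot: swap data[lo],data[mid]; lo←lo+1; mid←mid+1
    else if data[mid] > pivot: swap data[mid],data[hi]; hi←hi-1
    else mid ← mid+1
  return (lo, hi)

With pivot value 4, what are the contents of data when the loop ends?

lo=0 mid=0 hi=6
4=4: mid=1
8>4: swap(1,6), hi=5 ⇒ [4, 9, 5, 6, 7, 2, 8]
9>4: swap(1,5), hi=4 ⇒ [4, 2, 5, 6, 7, 9, 8]
2<4: swap(0,1), lo=1 mid=2 ⇒ [2, 4, 5, 6, 7, 9, 8]
5>4: swap(2,4), hi=3 ⇒ [2, 4, 7, 6, 5, 9, 8]
7>4: swap(2,3), hi=2 ⇒ [2, 4, 6, 7, 5, 9, 8]
6>4: swap(2,2), hi=1 ⇒ [2, 4, 6, 7, 5, 9, 8]
done. lo=1 hi=1; data=[2, 4, 6, 7, 5, 9, 8]

[2, 4, 6, 7, 5, 9, 8]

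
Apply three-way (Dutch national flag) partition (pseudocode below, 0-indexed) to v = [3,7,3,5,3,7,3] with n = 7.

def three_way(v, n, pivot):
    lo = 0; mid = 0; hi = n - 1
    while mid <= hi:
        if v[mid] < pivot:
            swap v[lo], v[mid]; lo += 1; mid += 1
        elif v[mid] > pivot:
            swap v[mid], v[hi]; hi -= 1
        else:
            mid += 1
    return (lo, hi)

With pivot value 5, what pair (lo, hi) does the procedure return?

pivot = 5; lo=0, mid=0, hi=6
v[mid]=3<5: swap v[0],v[0]; lo=1,mid=1 → [3,7,3,5,3,7,3]
v[mid]=7>5: swap v[1],v[6]; hi=5 → [3,3,3,5,3,7,7]
v[mid]=3<5: swap v[1],v[1]; lo=2,mid=2 → [3,3,3,5,3,7,7]
v[mid]=3<5: swap v[2],v[2]; lo=3,mid=3 → [3,3,3,5,3,7,7]
v[mid]=5=5: mid=4
v[mid]=3<5: swap v[3],v[4]; lo=4,mid=5 → [3,3,3,3,5,7,7]
v[mid]=7>5: swap v[5],v[5]; hi=4 → [3,3,3,3,5,7,7]
end: lo=4, hi=4; v = [3,3,3,3,5,7,7]

(4, 4)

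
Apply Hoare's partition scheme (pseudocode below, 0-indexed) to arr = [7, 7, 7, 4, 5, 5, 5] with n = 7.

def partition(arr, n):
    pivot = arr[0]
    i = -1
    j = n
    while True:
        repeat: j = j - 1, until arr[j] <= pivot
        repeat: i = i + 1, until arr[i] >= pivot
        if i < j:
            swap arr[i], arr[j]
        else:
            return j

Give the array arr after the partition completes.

[5, 5, 5, 4, 7, 7, 7]

pivot = arr[0] = 7; i = -1, j = 7
j→6 (arr[6]=5≤7), i→0 (arr[0]=7≥7); i<j, swap → [5, 7, 7, 4, 5, 5, 7]
j→5 (arr[5]=5≤7), i→1 (arr[1]=7≥7); i<j, swap → [5, 5, 7, 4, 5, 7, 7]
j→4 (arr[4]=5≤7), i→2 (arr[2]=7≥7); i<j, swap → [5, 5, 5, 4, 7, 7, 7]
j→3, i→4; i≥j, return j=3. arr = [5, 5, 5, 4, 7, 7, 7]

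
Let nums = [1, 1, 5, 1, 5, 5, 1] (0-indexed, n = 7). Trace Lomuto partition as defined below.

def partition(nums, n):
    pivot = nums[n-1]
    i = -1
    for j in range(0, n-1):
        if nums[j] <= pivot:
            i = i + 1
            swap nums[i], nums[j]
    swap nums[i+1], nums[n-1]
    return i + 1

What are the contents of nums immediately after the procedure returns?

pivot=1, i=-1
j=0: 1≤1, i=0, swap(0,0) ⇒ [1, 1, 5, 1, 5, 5, 1]
j=1: 1≤1, i=1, swap(1,1) ⇒ [1, 1, 5, 1, 5, 5, 1]
j=2: 5>1, skip
j=3: 1≤1, i=2, swap(2,3) ⇒ [1, 1, 1, 5, 5, 5, 1]
j=4: 5>1, skip
j=5: 5>1, skip
swap(3,6) ⇒ [1, 1, 1, 1, 5, 5, 5]; return 3

[1, 1, 1, 1, 5, 5, 5]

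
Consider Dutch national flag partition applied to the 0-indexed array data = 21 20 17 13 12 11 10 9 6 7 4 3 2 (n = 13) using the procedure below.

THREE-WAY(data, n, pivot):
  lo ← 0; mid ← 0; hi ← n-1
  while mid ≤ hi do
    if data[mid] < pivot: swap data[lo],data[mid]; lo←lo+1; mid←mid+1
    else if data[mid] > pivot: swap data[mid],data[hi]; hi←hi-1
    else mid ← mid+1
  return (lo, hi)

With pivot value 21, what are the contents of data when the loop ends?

20 17 13 12 11 10 9 6 7 4 3 2 21

lo=0 mid=0 hi=12
21=21: mid=1
20<21: swap(0,1), lo=1 mid=2 ⇒ 20 21 17 13 12 11 10 9 6 7 4 3 2
17<21: swap(1,2), lo=2 mid=3 ⇒ 20 17 21 13 12 11 10 9 6 7 4 3 2
13<21: swap(2,3), lo=3 mid=4 ⇒ 20 17 13 21 12 11 10 9 6 7 4 3 2
12<21: swap(3,4), lo=4 mid=5 ⇒ 20 17 13 12 21 11 10 9 6 7 4 3 2
11<21: swap(4,5), lo=5 mid=6 ⇒ 20 17 13 12 11 21 10 9 6 7 4 3 2
10<21: swap(5,6), lo=6 mid=7 ⇒ 20 17 13 12 11 10 21 9 6 7 4 3 2
9<21: swap(6,7), lo=7 mid=8 ⇒ 20 17 13 12 11 10 9 21 6 7 4 3 2
6<21: swap(7,8), lo=8 mid=9 ⇒ 20 17 13 12 11 10 9 6 21 7 4 3 2
7<21: swap(8,9), lo=9 mid=10 ⇒ 20 17 13 12 11 10 9 6 7 21 4 3 2
4<21: swap(9,10), lo=10 mid=11 ⇒ 20 17 13 12 11 10 9 6 7 4 21 3 2
3<21: swap(10,11), lo=11 mid=12 ⇒ 20 17 13 12 11 10 9 6 7 4 3 21 2
2<21: swap(11,12), lo=12 mid=13 ⇒ 20 17 13 12 11 10 9 6 7 4 3 2 21
done. lo=12 hi=12; data=20 17 13 12 11 10 9 6 7 4 3 2 21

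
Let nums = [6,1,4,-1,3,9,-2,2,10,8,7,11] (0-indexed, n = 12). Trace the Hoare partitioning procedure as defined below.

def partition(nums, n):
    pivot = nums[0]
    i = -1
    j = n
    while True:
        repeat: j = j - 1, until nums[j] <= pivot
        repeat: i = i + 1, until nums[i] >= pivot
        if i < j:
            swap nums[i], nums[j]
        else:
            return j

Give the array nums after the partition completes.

pivot=6
j stops at 7 (2), i stops at 0 (6); swap ⇒ [2,1,4,-1,3,9,-2,6,10,8,7,11]
j stops at 6 (-2), i stops at 5 (9); swap ⇒ [2,1,4,-1,3,-2,9,6,10,8,7,11]
j stops at 5, i stops at 6; i≥j ⇒ return 5. nums=[2,1,4,-1,3,-2,9,6,10,8,7,11]

[2,1,4,-1,3,-2,9,6,10,8,7,11]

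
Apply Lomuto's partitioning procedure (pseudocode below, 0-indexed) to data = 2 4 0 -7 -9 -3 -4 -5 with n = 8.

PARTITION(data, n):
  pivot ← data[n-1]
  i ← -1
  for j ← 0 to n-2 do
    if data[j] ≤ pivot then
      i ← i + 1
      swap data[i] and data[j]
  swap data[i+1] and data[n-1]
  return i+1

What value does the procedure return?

pivot=-5, i=-1
j=0: 2>-5, skip
j=1: 4>-5, skip
j=2: 0>-5, skip
j=3: -7≤-5, i=0, swap(0,3) ⇒ -7 4 0 2 -9 -3 -4 -5
j=4: -9≤-5, i=1, swap(1,4) ⇒ -7 -9 0 2 4 -3 -4 -5
j=5: -3>-5, skip
j=6: -4>-5, skip
swap(2,7) ⇒ -7 -9 -5 2 4 -3 -4 0; return 2

2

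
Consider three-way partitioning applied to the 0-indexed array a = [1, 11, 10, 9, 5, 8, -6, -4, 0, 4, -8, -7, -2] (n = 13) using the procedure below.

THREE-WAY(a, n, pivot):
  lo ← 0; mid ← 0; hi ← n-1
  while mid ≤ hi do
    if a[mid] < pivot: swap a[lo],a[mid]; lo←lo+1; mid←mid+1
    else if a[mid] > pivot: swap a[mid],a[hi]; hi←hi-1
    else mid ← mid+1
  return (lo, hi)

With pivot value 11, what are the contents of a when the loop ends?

pivot = 11; lo=0, mid=0, hi=12
a[mid]=1<11: swap a[0],a[0]; lo=1,mid=1 → [1, 11, 10, 9, 5, 8, -6, -4, 0, 4, -8, -7, -2]
a[mid]=11=11: mid=2
a[mid]=10<11: swap a[1],a[2]; lo=2,mid=3 → [1, 10, 11, 9, 5, 8, -6, -4, 0, 4, -8, -7, -2]
a[mid]=9<11: swap a[2],a[3]; lo=3,mid=4 → [1, 10, 9, 11, 5, 8, -6, -4, 0, 4, -8, -7, -2]
a[mid]=5<11: swap a[3],a[4]; lo=4,mid=5 → [1, 10, 9, 5, 11, 8, -6, -4, 0, 4, -8, -7, -2]
a[mid]=8<11: swap a[4],a[5]; lo=5,mid=6 → [1, 10, 9, 5, 8, 11, -6, -4, 0, 4, -8, -7, -2]
a[mid]=-6<11: swap a[5],a[6]; lo=6,mid=7 → [1, 10, 9, 5, 8, -6, 11, -4, 0, 4, -8, -7, -2]
a[mid]=-4<11: swap a[6],a[7]; lo=7,mid=8 → [1, 10, 9, 5, 8, -6, -4, 11, 0, 4, -8, -7, -2]
a[mid]=0<11: swap a[7],a[8]; lo=8,mid=9 → [1, 10, 9, 5, 8, -6, -4, 0, 11, 4, -8, -7, -2]
a[mid]=4<11: swap a[8],a[9]; lo=9,mid=10 → [1, 10, 9, 5, 8, -6, -4, 0, 4, 11, -8, -7, -2]
a[mid]=-8<11: swap a[9],a[10]; lo=10,mid=11 → [1, 10, 9, 5, 8, -6, -4, 0, 4, -8, 11, -7, -2]
a[mid]=-7<11: swap a[10],a[11]; lo=11,mid=12 → [1, 10, 9, 5, 8, -6, -4, 0, 4, -8, -7, 11, -2]
a[mid]=-2<11: swap a[11],a[12]; lo=12,mid=13 → [1, 10, 9, 5, 8, -6, -4, 0, 4, -8, -7, -2, 11]
end: lo=12, hi=12; a = [1, 10, 9, 5, 8, -6, -4, 0, 4, -8, -7, -2, 11]

[1, 10, 9, 5, 8, -6, -4, 0, 4, -8, -7, -2, 11]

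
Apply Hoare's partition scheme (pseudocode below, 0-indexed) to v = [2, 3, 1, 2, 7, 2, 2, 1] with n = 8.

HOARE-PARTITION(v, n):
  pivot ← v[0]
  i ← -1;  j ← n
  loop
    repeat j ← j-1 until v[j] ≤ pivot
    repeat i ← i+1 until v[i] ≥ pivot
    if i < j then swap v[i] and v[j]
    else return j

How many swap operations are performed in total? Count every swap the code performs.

pivot=2
j stops at 7 (1), i stops at 0 (2); swap ⇒ [1, 3, 1, 2, 7, 2, 2, 2]
j stops at 6 (2), i stops at 1 (3); swap ⇒ [1, 2, 1, 2, 7, 2, 3, 2]
j stops at 5 (2), i stops at 3 (2); swap ⇒ [1, 2, 1, 2, 7, 2, 3, 2]
j stops at 3, i stops at 4; i≥j ⇒ return 3. v=[1, 2, 1, 2, 7, 2, 3, 2]

3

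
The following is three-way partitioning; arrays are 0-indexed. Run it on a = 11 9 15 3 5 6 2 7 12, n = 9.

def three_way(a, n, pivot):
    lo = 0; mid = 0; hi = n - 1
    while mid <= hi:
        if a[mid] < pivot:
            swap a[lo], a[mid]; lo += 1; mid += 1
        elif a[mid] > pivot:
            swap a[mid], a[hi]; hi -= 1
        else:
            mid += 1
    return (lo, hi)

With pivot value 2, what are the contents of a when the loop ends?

2 15 3 5 6 9 7 12 11

lo=0 mid=0 hi=8
11>2: swap(0,8), hi=7 ⇒ 12 9 15 3 5 6 2 7 11
12>2: swap(0,7), hi=6 ⇒ 7 9 15 3 5 6 2 12 11
7>2: swap(0,6), hi=5 ⇒ 2 9 15 3 5 6 7 12 11
2=2: mid=1
9>2: swap(1,5), hi=4 ⇒ 2 6 15 3 5 9 7 12 11
6>2: swap(1,4), hi=3 ⇒ 2 5 15 3 6 9 7 12 11
5>2: swap(1,3), hi=2 ⇒ 2 3 15 5 6 9 7 12 11
3>2: swap(1,2), hi=1 ⇒ 2 15 3 5 6 9 7 12 11
15>2: swap(1,1), hi=0 ⇒ 2 15 3 5 6 9 7 12 11
done. lo=0 hi=0; a=2 15 3 5 6 9 7 12 11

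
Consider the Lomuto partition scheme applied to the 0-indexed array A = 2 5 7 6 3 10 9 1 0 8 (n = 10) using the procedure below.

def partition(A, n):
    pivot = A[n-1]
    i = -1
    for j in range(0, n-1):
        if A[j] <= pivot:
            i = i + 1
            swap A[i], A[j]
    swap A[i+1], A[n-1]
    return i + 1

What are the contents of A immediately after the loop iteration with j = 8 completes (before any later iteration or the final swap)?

2 5 7 6 3 1 0 10 9 8

pivot = A[9] = 8; i = -1
j=0: A[0]=2 ≤ 8 → i=0, swap A[0],A[0] (no change) → 2 5 7 6 3 10 9 1 0 8
j=1: A[1]=5 ≤ 8 → i=1, swap A[1],A[1] (no change) → 2 5 7 6 3 10 9 1 0 8
j=2: A[2]=7 ≤ 8 → i=2, swap A[2],A[2] (no change) → 2 5 7 6 3 10 9 1 0 8
j=3: A[3]=6 ≤ 8 → i=3, swap A[3],A[3] (no change) → 2 5 7 6 3 10 9 1 0 8
j=4: A[4]=3 ≤ 8 → i=4, swap A[4],A[4] (no change) → 2 5 7 6 3 10 9 1 0 8
j=5: A[5]=10 > 8 → no swap
j=6: A[6]=9 > 8 → no swap
j=7: A[7]=1 ≤ 8 → i=5, swap A[5],A[7] → 2 5 7 6 3 1 9 10 0 8
j=8: A[8]=0 ≤ 8 → i=6, swap A[6],A[8] → 2 5 7 6 3 1 0 10 9 8
(after j=8) A = 2 5 7 6 3 1 0 10 9 8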